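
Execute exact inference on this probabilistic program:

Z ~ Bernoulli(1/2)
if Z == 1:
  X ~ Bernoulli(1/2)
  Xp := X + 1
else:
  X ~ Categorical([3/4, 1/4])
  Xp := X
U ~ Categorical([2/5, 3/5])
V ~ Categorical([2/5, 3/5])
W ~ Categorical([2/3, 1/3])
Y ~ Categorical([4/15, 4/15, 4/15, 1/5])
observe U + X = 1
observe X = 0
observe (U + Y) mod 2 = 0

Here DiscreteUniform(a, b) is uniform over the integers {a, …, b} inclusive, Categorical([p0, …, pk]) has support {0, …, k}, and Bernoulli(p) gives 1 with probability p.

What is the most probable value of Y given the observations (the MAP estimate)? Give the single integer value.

argmax_v P(Y = v | obs) = 1

Enumerate traces; 16 have nonzero weight after conditioning:
  (Z=0, X=0, U=1, V=0, W=0, Y=1) weight 2/125
  (Z=0, X=0, U=1, V=0, W=0, Y=3) weight 3/250
  (Z=0, X=0, U=1, V=0, W=1, Y=1) weight 1/125
  (Z=0, X=0, U=1, V=0, W=1, Y=3) weight 3/500
  (Z=0, X=0, U=1, V=1, W=0, Y=1) weight 3/125
  (Z=0, X=0, U=1, V=1, W=0, Y=3) weight 9/500
  (Z=0, X=0, U=1, V=1, W=1, Y=1) weight 3/250
  (Z=0, X=0, U=1, V=1, W=1, Y=3) weight 9/1000
  … 8 more
Group by Y:
  weight(Y=1) = 1/10
  weight(Y=3) = 3/40
Total weight = 1/10 + 3/40 = 7/40
P(Y=1 | obs) = 1/10 / 7/40 = 4/7
P(Y=3 | obs) = 3/40 / 7/40 = 3/7
argmax = 1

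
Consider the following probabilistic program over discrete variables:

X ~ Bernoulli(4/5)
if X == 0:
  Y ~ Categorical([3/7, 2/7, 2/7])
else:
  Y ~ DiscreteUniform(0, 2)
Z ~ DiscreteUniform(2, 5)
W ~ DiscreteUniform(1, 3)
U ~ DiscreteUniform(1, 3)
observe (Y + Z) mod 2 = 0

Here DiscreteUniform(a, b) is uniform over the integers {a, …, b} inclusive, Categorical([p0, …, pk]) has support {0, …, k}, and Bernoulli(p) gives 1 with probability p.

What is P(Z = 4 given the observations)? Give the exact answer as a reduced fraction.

Enumerate traces; 108 have nonzero weight after conditioning:
  (X=0, Y=0, Z=2, W=1, U=1) weight 1/420
  (X=0, Y=0, Z=2, W=1, U=2) weight 1/420
  (X=0, Y=0, Z=2, W=1, U=3) weight 1/420
  (X=0, Y=0, Z=2, W=2, U=1) weight 1/420
  (X=0, Y=0, Z=2, W=2, U=2) weight 1/420
  (X=0, Y=0, Z=2, W=2, U=3) weight 1/420
  (X=0, Y=0, Z=2, W=3, U=1) weight 1/420
  (X=0, Y=0, Z=2, W=3, U=2) weight 1/420
  (X=0, Y=0, Z=4, W=1, U=1) weight 1/420
  (X=0, Y=1, Z=3, W=1, U=1) weight 1/630
  … 98 more
Group by Z:
  weight(Z=2) = 71/420
  weight(Z=3) = 17/210
  weight(Z=4) = 71/420
  weight(Z=5) = 17/210
Total weight = 71/420 + 17/210 + 71/420 + 17/210 = 1/2
P(Z=2 | obs) = 71/420 / 1/2 = 71/210
P(Z=3 | obs) = 17/210 / 1/2 = 17/105
P(Z=4 | obs) = 71/420 / 1/2 = 71/210
P(Z=5 | obs) = 17/210 / 1/2 = 17/105

P(Z = 4 | obs) = 71/210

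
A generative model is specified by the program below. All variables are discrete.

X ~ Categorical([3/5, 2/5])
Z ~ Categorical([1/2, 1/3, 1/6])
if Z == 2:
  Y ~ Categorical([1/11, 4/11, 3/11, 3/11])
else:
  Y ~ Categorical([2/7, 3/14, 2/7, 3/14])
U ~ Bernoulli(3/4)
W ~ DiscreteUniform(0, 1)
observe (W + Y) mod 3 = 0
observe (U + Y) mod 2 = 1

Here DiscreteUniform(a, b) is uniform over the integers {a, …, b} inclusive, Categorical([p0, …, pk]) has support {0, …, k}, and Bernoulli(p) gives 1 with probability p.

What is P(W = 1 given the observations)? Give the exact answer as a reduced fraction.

Enumerate traces; 18 have nonzero weight after conditioning:
  (X=0, Z=0, Y=0, U=1, W=0) weight 9/280
  (X=0, Z=0, Y=2, U=1, W=1) weight 9/280
  (X=0, Z=0, Y=3, U=0, W=0) weight 9/1120
  (X=0, Z=1, Y=0, U=1, W=0) weight 3/140
  (X=0, Z=1, Y=2, U=1, W=1) weight 3/140
  (X=0, Z=1, Y=3, U=0, W=0) weight 3/560
  (X=0, Z=2, Y=0, U=1, W=0) weight 3/880
  (X=0, Z=2, Y=2, U=1, W=1) weight 9/880
  … 10 more
Group by W:
  weight(W=0) = 303/2464
  weight(W=1) = 131/1232
Total weight = 303/2464 + 131/1232 = 565/2464
P(W=0 | obs) = 303/2464 / 565/2464 = 303/565
P(W=1 | obs) = 131/1232 / 565/2464 = 262/565

P(W = 1 | obs) = 262/565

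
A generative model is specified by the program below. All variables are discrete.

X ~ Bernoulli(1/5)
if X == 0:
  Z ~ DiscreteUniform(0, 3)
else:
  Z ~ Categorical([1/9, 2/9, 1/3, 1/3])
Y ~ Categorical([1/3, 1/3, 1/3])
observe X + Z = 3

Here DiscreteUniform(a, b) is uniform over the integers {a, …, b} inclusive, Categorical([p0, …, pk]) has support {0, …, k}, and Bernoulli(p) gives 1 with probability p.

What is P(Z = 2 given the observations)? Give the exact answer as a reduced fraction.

P(Z = 2 | obs) = 1/4

Enumerate traces; 6 have nonzero weight after conditioning:
  (X=0, Z=3, Y=0) weight 1/15
  (X=0, Z=3, Y=1) weight 1/15
  (X=0, Z=3, Y=2) weight 1/15
  (X=1, Z=2, Y=0) weight 1/45
  (X=1, Z=2, Y=1) weight 1/45
  (X=1, Z=2, Y=2) weight 1/45
Group by Z:
  weight(Z=2) = 1/15
  weight(Z=3) = 1/5
Total weight = 1/15 + 1/5 = 4/15
P(Z=2 | obs) = 1/15 / 4/15 = 1/4
P(Z=3 | obs) = 1/5 / 4/15 = 3/4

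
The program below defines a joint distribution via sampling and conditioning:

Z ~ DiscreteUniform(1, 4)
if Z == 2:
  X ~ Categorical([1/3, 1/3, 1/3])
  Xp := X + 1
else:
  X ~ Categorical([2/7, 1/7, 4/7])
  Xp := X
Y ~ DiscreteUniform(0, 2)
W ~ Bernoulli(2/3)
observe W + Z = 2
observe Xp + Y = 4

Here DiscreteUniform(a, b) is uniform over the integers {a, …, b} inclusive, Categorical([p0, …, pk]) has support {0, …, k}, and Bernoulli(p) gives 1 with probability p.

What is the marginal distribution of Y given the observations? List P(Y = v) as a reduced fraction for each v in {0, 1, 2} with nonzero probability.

Enumerate traces; 3 have nonzero weight after conditioning:
  (Z=1, X=2, Y=2, W=1) weight 2/63
  (Z=2, X=1, Y=2, W=0) weight 1/108
  (Z=2, X=2, Y=1, W=0) weight 1/108
Group by Y:
  weight(Y=1) = 1/108
  weight(Y=2) = 31/756
Total weight = 1/108 + 31/756 = 19/378
P(Y=1 | obs) = 1/108 / 19/378 = 7/38
P(Y=2 | obs) = 31/756 / 19/378 = 31/38

P(Y=1) = 7/38, P(Y=2) = 31/38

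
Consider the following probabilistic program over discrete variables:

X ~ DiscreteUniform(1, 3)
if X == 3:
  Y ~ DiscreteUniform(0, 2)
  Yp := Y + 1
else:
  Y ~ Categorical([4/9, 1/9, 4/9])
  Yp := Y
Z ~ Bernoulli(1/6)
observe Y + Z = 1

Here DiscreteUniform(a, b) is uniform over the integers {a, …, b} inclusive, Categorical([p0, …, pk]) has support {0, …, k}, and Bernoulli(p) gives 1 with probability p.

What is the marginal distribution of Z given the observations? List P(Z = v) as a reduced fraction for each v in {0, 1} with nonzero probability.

Enumerate traces; 6 have nonzero weight after conditioning:
  (X=1, Y=0, Z=1) weight 2/81
  (X=1, Y=1, Z=0) weight 5/162
  (X=2, Y=0, Z=1) weight 2/81
  (X=2, Y=1, Z=0) weight 5/162
  (X=3, Y=0, Z=1) weight 1/54
  (X=3, Y=1, Z=0) weight 5/54
Group by Z:
  weight(Z=0) = 25/162
  weight(Z=1) = 11/162
Total weight = 25/162 + 11/162 = 2/9
P(Z=0 | obs) = 25/162 / 2/9 = 25/36
P(Z=1 | obs) = 11/162 / 2/9 = 11/36

P(Z=0) = 25/36, P(Z=1) = 11/36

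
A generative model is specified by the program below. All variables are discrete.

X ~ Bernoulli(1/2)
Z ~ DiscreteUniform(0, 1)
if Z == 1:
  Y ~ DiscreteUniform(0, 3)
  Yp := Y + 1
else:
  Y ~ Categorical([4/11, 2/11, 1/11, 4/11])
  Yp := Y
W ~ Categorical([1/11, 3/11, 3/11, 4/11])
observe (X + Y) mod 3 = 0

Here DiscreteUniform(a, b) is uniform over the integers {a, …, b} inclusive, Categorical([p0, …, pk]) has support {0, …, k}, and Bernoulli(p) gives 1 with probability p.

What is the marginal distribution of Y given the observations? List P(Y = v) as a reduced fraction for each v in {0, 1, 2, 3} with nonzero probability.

Enumerate traces; 24 have nonzero weight after conditioning:
  (X=0, Z=0, Y=0, W=0) weight 1/121
  (X=0, Z=0, Y=0, W=1) weight 3/121
  (X=0, Z=0, Y=0, W=2) weight 3/121
  (X=0, Z=0, Y=0, W=3) weight 4/121
  (X=0, Z=0, Y=3, W=0) weight 1/121
  (X=0, Z=0, Y=3, W=1) weight 3/121
  (X=0, Z=0, Y=3, W=2) weight 3/121
  (X=0, Z=0, Y=3, W=3) weight 4/121
  (X=1, Z=0, Y=2, W=0) weight 1/484
  … 15 more
Group by Y:
  weight(Y=0) = 27/176
  weight(Y=2) = 15/176
  weight(Y=3) = 27/176
Total weight = 27/176 + 15/176 + 27/176 = 69/176
P(Y=0 | obs) = 27/176 / 69/176 = 9/23
P(Y=2 | obs) = 15/176 / 69/176 = 5/23
P(Y=3 | obs) = 27/176 / 69/176 = 9/23

P(Y=0) = 9/23, P(Y=2) = 5/23, P(Y=3) = 9/23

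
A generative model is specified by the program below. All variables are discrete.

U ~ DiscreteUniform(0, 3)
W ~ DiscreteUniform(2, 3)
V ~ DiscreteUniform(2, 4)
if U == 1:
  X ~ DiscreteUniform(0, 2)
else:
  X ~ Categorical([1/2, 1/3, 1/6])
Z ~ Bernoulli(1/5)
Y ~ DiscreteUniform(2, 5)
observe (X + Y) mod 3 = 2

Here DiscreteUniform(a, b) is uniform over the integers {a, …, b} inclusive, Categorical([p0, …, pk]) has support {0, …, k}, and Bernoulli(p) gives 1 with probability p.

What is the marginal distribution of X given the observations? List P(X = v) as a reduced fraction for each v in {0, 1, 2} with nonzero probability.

Enumerate traces; 192 have nonzero weight after conditioning:
  (U=0, W=2, V=2, X=0, Z=0, Y=2) weight 1/240
  (U=0, W=2, V=2, X=0, Z=0, Y=5) weight 1/240
  (U=0, W=2, V=2, X=0, Z=1, Y=2) weight 1/960
  (U=0, W=2, V=2, X=0, Z=1, Y=5) weight 1/960
  (U=0, W=2, V=2, X=1, Z=0, Y=4) weight 1/360
  (U=0, W=2, V=2, X=1, Z=1, Y=4) weight 1/1440
  (U=0, W=2, V=2, X=2, Z=0, Y=3) weight 1/720
  (U=0, W=2, V=2, X=2, Z=1, Y=3) weight 1/2880
  … 184 more
Group by X:
  weight(X=0) = 11/48
  weight(X=1) = 1/12
  weight(X=2) = 5/96
Total weight = 11/48 + 1/12 + 5/96 = 35/96
P(X=0 | obs) = 11/48 / 35/96 = 22/35
P(X=1 | obs) = 1/12 / 35/96 = 8/35
P(X=2 | obs) = 5/96 / 35/96 = 1/7

P(X=0) = 22/35, P(X=1) = 8/35, P(X=2) = 1/7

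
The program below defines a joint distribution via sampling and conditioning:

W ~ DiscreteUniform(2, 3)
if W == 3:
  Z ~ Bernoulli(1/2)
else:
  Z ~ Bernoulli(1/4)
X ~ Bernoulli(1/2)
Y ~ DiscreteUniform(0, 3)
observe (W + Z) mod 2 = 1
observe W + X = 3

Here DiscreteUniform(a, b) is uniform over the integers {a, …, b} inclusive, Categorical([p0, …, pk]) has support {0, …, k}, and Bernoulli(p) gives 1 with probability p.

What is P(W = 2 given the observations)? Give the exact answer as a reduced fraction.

Enumerate traces; 8 have nonzero weight after conditioning:
  (W=2, Z=1, X=1, Y=0) weight 1/64
  (W=2, Z=1, X=1, Y=1) weight 1/64
  (W=2, Z=1, X=1, Y=2) weight 1/64
  (W=2, Z=1, X=1, Y=3) weight 1/64
  (W=3, Z=0, X=0, Y=0) weight 1/32
  (W=3, Z=0, X=0, Y=1) weight 1/32
  (W=3, Z=0, X=0, Y=2) weight 1/32
  (W=3, Z=0, X=0, Y=3) weight 1/32
Group by W:
  weight(W=2) = 1/16
  weight(W=3) = 1/8
Total weight = 1/16 + 1/8 = 3/16
P(W=2 | obs) = 1/16 / 3/16 = 1/3
P(W=3 | obs) = 1/8 / 3/16 = 2/3

P(W = 2 | obs) = 1/3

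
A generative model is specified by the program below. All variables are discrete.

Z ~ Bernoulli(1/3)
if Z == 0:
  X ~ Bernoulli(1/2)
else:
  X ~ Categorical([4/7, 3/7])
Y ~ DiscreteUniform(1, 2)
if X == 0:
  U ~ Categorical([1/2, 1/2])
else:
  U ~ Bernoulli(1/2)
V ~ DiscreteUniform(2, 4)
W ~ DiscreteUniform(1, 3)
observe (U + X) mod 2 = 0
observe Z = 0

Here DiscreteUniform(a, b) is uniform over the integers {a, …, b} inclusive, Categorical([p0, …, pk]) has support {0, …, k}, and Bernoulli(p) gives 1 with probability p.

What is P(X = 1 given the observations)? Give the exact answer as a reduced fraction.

Enumerate traces; 36 have nonzero weight after conditioning:
  (Z=0, X=0, Y=1, U=0, V=2, W=1) weight 1/108
  (Z=0, X=0, Y=1, U=0, V=2, W=2) weight 1/108
  (Z=0, X=0, Y=1, U=0, V=2, W=3) weight 1/108
  (Z=0, X=0, Y=1, U=0, V=3, W=1) weight 1/108
  (Z=0, X=0, Y=1, U=0, V=3, W=2) weight 1/108
  (Z=0, X=0, Y=1, U=0, V=3, W=3) weight 1/108
  (Z=0, X=0, Y=1, U=0, V=4, W=1) weight 1/108
  (Z=0, X=0, Y=1, U=0, V=4, W=2) weight 1/108
  (Z=0, X=1, Y=1, U=1, V=2, W=1) weight 1/108
  … 27 more
Group by X:
  weight(X=0) = 1/6
  weight(X=1) = 1/6
Total weight = 1/6 + 1/6 = 1/3
P(X=0 | obs) = 1/6 / 1/3 = 1/2
P(X=1 | obs) = 1/6 / 1/3 = 1/2

P(X = 1 | obs) = 1/2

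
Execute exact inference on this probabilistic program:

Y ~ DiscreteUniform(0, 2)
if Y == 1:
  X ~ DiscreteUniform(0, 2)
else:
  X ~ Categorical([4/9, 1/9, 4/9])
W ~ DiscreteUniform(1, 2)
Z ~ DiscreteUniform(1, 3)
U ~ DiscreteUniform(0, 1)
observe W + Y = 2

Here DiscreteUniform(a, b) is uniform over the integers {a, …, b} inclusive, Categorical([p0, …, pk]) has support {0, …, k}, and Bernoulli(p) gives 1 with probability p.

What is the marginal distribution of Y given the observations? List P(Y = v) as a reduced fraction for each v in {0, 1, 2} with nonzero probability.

P(Y=0) = 1/2, P(Y=1) = 1/2

Enumerate traces; 36 have nonzero weight after conditioning:
  (Y=0, X=0, W=2, Z=1, U=0) weight 1/81
  (Y=0, X=0, W=2, Z=1, U=1) weight 1/81
  (Y=0, X=0, W=2, Z=2, U=0) weight 1/81
  (Y=0, X=0, W=2, Z=2, U=1) weight 1/81
  (Y=0, X=0, W=2, Z=3, U=0) weight 1/81
  (Y=0, X=0, W=2, Z=3, U=1) weight 1/81
  (Y=0, X=1, W=2, Z=1, U=0) weight 1/324
  (Y=0, X=1, W=2, Z=1, U=1) weight 1/324
  (Y=1, X=0, W=1, Z=1, U=0) weight 1/108
  … 27 more
Group by Y:
  weight(Y=0) = 1/6
  weight(Y=1) = 1/6
Total weight = 1/6 + 1/6 = 1/3
P(Y=0 | obs) = 1/6 / 1/3 = 1/2
P(Y=1 | obs) = 1/6 / 1/3 = 1/2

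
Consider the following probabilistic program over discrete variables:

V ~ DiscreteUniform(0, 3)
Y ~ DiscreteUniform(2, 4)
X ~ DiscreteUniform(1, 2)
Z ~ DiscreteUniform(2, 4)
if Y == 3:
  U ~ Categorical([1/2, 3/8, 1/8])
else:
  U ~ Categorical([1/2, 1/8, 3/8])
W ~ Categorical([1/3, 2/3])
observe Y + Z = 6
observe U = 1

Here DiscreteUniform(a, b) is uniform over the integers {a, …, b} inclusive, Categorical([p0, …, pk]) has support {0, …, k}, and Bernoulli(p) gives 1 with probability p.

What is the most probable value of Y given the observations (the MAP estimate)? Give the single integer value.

argmax_v P(Y = v | obs) = 3

Enumerate traces; 48 have nonzero weight after conditioning:
  (V=0, Y=2, X=1, Z=4, U=1, W=0) weight 1/1728
  (V=0, Y=2, X=1, Z=4, U=1, W=1) weight 1/864
  (V=0, Y=2, X=2, Z=4, U=1, W=0) weight 1/1728
  (V=0, Y=2, X=2, Z=4, U=1, W=1) weight 1/864
  (V=0, Y=3, X=1, Z=3, U=1, W=0) weight 1/576
  (V=0, Y=3, X=1, Z=3, U=1, W=1) weight 1/288
  (V=0, Y=3, X=2, Z=3, U=1, W=0) weight 1/576
  (V=0, Y=3, X=2, Z=3, U=1, W=1) weight 1/288
  (V=0, Y=4, X=1, Z=2, U=1, W=0) weight 1/1728
  … 39 more
Group by Y:
  weight(Y=2) = 1/72
  weight(Y=3) = 1/24
  weight(Y=4) = 1/72
Total weight = 1/72 + 1/24 + 1/72 = 5/72
P(Y=2 | obs) = 1/72 / 5/72 = 1/5
P(Y=3 | obs) = 1/24 / 5/72 = 3/5
P(Y=4 | obs) = 1/72 / 5/72 = 1/5
argmax = 3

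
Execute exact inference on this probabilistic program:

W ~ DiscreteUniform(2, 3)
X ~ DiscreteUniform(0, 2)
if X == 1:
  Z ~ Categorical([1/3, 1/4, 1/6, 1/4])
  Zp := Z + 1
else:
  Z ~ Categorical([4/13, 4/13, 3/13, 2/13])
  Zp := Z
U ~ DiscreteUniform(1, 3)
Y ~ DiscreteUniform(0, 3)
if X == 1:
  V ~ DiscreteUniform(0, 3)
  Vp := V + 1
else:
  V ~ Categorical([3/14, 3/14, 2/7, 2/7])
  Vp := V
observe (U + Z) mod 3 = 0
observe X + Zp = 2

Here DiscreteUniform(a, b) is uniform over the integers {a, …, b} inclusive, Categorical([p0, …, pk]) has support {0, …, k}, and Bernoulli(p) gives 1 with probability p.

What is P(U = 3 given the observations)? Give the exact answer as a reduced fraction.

Enumerate traces; 96 have nonzero weight after conditioning:
  (W=2, X=0, Z=2, U=1, Y=0, V=0) weight 1/1456
  (W=2, X=0, Z=2, U=1, Y=0, V=1) weight 1/1456
  (W=2, X=0, Z=2, U=1, Y=0, V=2) weight 1/1092
  (W=2, X=0, Z=2, U=1, Y=0, V=3) weight 1/1092
  (W=2, X=0, Z=2, U=1, Y=1, V=0) weight 1/1456
  (W=2, X=0, Z=2, U=1, Y=1, V=1) weight 1/1456
  (W=2, X=0, Z=2, U=1, Y=1, V=2) weight 1/1092
  (W=2, X=0, Z=2, U=1, Y=1, V=3) weight 1/1092
  (W=2, X=1, Z=0, U=3, Y=0, V=0) weight 1/864
  … 87 more
Group by U:
  weight(U=1) = 1/39
  weight(U=3) = 25/351
Total weight = 1/39 + 25/351 = 34/351
P(U=1 | obs) = 1/39 / 34/351 = 9/34
P(U=3 | obs) = 25/351 / 34/351 = 25/34

P(U = 3 | obs) = 25/34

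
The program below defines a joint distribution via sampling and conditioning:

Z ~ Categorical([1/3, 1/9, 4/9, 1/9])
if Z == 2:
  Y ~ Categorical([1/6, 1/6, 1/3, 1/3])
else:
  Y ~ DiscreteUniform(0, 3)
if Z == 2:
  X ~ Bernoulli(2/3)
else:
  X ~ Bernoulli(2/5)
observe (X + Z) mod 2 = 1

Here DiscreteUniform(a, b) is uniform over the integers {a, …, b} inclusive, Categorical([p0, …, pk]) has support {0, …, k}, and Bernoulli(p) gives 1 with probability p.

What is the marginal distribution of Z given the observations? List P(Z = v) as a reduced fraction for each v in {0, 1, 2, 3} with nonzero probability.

P(Z=0) = 9/38, P(Z=1) = 9/76, P(Z=2) = 10/19, P(Z=3) = 9/76

Enumerate traces; 16 have nonzero weight after conditioning:
  (Z=0, Y=0, X=1) weight 1/30
  (Z=0, Y=1, X=1) weight 1/30
  (Z=0, Y=2, X=1) weight 1/30
  (Z=0, Y=3, X=1) weight 1/30
  (Z=1, Y=0, X=0) weight 1/60
  (Z=1, Y=1, X=0) weight 1/60
  (Z=1, Y=2, X=0) weight 1/60
  (Z=1, Y=3, X=0) weight 1/60
  (Z=2, Y=0, X=1) weight 4/81
  (Z=3, Y=0, X=0) weight 1/60
  … 6 more
Group by Z:
  weight(Z=0) = 2/15
  weight(Z=1) = 1/15
  weight(Z=2) = 8/27
  weight(Z=3) = 1/15
Total weight = 2/15 + 1/15 + 8/27 + 1/15 = 76/135
P(Z=0 | obs) = 2/15 / 76/135 = 9/38
P(Z=1 | obs) = 1/15 / 76/135 = 9/76
P(Z=2 | obs) = 8/27 / 76/135 = 10/19
P(Z=3 | obs) = 1/15 / 76/135 = 9/76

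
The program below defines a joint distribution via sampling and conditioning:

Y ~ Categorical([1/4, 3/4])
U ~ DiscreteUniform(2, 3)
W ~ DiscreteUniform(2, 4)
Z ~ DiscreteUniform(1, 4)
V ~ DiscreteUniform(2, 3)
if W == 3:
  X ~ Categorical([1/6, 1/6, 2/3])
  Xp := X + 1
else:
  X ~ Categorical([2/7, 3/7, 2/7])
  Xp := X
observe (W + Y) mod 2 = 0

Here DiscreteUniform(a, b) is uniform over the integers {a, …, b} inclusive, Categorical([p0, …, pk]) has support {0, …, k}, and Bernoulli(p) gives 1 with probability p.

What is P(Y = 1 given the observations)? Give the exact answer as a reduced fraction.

Enumerate traces; 144 have nonzero weight after conditioning:
  (Y=0, U=2, W=2, Z=1, V=2, X=0) weight 1/672
  (Y=0, U=2, W=2, Z=1, V=2, X=1) weight 1/448
  (Y=0, U=2, W=2, Z=1, V=2, X=2) weight 1/672
  (Y=0, U=2, W=2, Z=1, V=3, X=0) weight 1/672
  (Y=0, U=2, W=2, Z=1, V=3, X=1) weight 1/448
  (Y=0, U=2, W=2, Z=1, V=3, X=2) weight 1/672
  (Y=0, U=2, W=2, Z=2, V=2, X=0) weight 1/672
  (Y=0, U=2, W=2, Z=2, V=2, X=1) weight 1/448
  (Y=1, U=2, W=3, Z=1, V=2, X=0) weight 1/384
  … 135 more
Group by Y:
  weight(Y=0) = 1/6
  weight(Y=1) = 1/4
Total weight = 1/6 + 1/4 = 5/12
P(Y=0 | obs) = 1/6 / 5/12 = 2/5
P(Y=1 | obs) = 1/4 / 5/12 = 3/5

P(Y = 1 | obs) = 3/5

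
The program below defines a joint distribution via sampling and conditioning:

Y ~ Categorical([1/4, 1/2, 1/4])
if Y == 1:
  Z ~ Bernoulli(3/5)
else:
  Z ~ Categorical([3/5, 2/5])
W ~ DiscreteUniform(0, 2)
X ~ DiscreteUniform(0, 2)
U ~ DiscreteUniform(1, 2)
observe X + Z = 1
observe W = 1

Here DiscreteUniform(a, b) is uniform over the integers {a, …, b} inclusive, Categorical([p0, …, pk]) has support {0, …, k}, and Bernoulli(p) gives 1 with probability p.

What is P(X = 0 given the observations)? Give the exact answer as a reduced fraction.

P(X = 0 | obs) = 1/2

Enumerate traces; 12 have nonzero weight after conditioning:
  (Y=0, Z=0, W=1, X=1, U=1) weight 1/120
  (Y=0, Z=0, W=1, X=1, U=2) weight 1/120
  (Y=0, Z=1, W=1, X=0, U=1) weight 1/180
  (Y=0, Z=1, W=1, X=0, U=2) weight 1/180
  (Y=1, Z=0, W=1, X=1, U=1) weight 1/90
  (Y=1, Z=0, W=1, X=1, U=2) weight 1/90
  (Y=1, Z=1, W=1, X=0, U=1) weight 1/60
  (Y=1, Z=1, W=1, X=0, U=2) weight 1/60
  … 4 more
Group by X:
  weight(X=0) = 1/18
  weight(X=1) = 1/18
Total weight = 1/18 + 1/18 = 1/9
P(X=0 | obs) = 1/18 / 1/9 = 1/2
P(X=1 | obs) = 1/18 / 1/9 = 1/2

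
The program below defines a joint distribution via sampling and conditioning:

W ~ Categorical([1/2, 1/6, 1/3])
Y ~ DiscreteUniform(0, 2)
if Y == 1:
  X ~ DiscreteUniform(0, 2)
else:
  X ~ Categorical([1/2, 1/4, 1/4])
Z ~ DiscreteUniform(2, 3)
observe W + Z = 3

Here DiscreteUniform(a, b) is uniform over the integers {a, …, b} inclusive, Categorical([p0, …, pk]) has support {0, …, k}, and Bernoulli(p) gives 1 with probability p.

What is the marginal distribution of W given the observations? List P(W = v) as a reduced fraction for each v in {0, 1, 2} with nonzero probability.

P(W=0) = 3/4, P(W=1) = 1/4

Enumerate traces; 18 have nonzero weight after conditioning:
  (W=0, Y=0, X=0, Z=3) weight 1/24
  (W=0, Y=0, X=1, Z=3) weight 1/48
  (W=0, Y=0, X=2, Z=3) weight 1/48
  (W=0, Y=1, X=0, Z=3) weight 1/36
  (W=0, Y=1, X=1, Z=3) weight 1/36
  (W=0, Y=1, X=2, Z=3) weight 1/36
  (W=0, Y=2, X=0, Z=3) weight 1/24
  (W=0, Y=2, X=1, Z=3) weight 1/48
  (W=1, Y=0, X=0, Z=2) weight 1/72
  … 9 more
Group by W:
  weight(W=0) = 1/4
  weight(W=1) = 1/12
Total weight = 1/4 + 1/12 = 1/3
P(W=0 | obs) = 1/4 / 1/3 = 3/4
P(W=1 | obs) = 1/12 / 1/3 = 1/4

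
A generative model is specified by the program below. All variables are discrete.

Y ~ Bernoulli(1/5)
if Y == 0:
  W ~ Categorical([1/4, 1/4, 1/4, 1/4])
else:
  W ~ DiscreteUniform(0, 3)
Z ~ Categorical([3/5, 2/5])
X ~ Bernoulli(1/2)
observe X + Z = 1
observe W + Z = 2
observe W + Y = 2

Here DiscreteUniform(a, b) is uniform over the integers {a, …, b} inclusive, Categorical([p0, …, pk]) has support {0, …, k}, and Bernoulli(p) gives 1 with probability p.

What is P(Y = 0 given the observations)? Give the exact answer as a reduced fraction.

P(Y = 0 | obs) = 6/7

Enumerate traces; 2 have nonzero weight after conditioning:
  (Y=0, W=2, Z=0, X=1) weight 3/50
  (Y=1, W=1, Z=1, X=0) weight 1/100
Group by Y:
  weight(Y=0) = 3/50
  weight(Y=1) = 1/100
Total weight = 3/50 + 1/100 = 7/100
P(Y=0 | obs) = 3/50 / 7/100 = 6/7
P(Y=1 | obs) = 1/100 / 7/100 = 1/7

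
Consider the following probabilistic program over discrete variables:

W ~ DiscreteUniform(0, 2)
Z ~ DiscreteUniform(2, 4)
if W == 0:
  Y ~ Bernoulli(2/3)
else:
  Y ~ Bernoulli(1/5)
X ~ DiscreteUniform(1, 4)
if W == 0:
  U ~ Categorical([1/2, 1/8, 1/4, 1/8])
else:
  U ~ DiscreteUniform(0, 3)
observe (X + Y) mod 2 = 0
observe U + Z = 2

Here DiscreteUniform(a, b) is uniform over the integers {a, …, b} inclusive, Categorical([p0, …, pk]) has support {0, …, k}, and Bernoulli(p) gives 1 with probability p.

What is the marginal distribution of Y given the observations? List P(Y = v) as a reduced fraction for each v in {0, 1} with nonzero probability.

P(Y=0) = 17/30, P(Y=1) = 13/30

Enumerate traces; 12 have nonzero weight after conditioning:
  (W=0, Z=2, Y=0, X=2, U=0) weight 1/216
  (W=0, Z=2, Y=0, X=4, U=0) weight 1/216
  (W=0, Z=2, Y=1, X=1, U=0) weight 1/108
  (W=0, Z=2, Y=1, X=3, U=0) weight 1/108
  (W=1, Z=2, Y=0, X=2, U=0) weight 1/180
  (W=1, Z=2, Y=0, X=4, U=0) weight 1/180
  (W=1, Z=2, Y=1, X=1, U=0) weight 1/720
  (W=1, Z=2, Y=1, X=3, U=0) weight 1/720
  … 4 more
Group by Y:
  weight(Y=0) = 17/540
  weight(Y=1) = 13/540
Total weight = 17/540 + 13/540 = 1/18
P(Y=0 | obs) = 17/540 / 1/18 = 17/30
P(Y=1 | obs) = 13/540 / 1/18 = 13/30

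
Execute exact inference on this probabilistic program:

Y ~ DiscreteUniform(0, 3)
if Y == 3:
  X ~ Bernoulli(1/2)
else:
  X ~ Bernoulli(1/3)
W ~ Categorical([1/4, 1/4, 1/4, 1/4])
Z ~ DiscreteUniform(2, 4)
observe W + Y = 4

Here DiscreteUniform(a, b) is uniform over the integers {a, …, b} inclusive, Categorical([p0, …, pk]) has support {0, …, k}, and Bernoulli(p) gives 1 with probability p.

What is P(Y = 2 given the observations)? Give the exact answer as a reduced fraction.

P(Y = 2 | obs) = 1/3

Enumerate traces; 18 have nonzero weight after conditioning:
  (Y=1, X=0, W=3, Z=2) weight 1/72
  (Y=1, X=0, W=3, Z=3) weight 1/72
  (Y=1, X=0, W=3, Z=4) weight 1/72
  (Y=1, X=1, W=3, Z=2) weight 1/144
  (Y=1, X=1, W=3, Z=3) weight 1/144
  (Y=1, X=1, W=3, Z=4) weight 1/144
  (Y=2, X=0, W=2, Z=2) weight 1/72
  (Y=2, X=0, W=2, Z=3) weight 1/72
  (Y=3, X=0, W=1, Z=2) weight 1/96
  … 9 more
Group by Y:
  weight(Y=1) = 1/16
  weight(Y=2) = 1/16
  weight(Y=3) = 1/16
Total weight = 1/16 + 1/16 + 1/16 = 3/16
P(Y=1 | obs) = 1/16 / 3/16 = 1/3
P(Y=2 | obs) = 1/16 / 3/16 = 1/3
P(Y=3 | obs) = 1/16 / 3/16 = 1/3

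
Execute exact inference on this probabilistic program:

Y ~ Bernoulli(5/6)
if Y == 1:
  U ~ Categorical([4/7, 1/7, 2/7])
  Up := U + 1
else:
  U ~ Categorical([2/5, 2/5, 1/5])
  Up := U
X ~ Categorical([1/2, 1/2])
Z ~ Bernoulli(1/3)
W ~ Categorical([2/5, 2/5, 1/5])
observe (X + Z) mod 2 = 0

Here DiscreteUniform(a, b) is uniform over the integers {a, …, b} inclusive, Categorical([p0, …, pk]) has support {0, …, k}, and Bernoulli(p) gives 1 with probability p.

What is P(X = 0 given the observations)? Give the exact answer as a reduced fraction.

Enumerate traces; 36 have nonzero weight after conditioning:
  (Y=0, U=0, X=0, Z=0, W=0) weight 2/225
  (Y=0, U=0, X=0, Z=0, W=1) weight 2/225
  (Y=0, U=0, X=0, Z=0, W=2) weight 1/225
  (Y=0, U=0, X=1, Z=1, W=0) weight 1/225
  (Y=0, U=0, X=1, Z=1, W=1) weight 1/225
  (Y=0, U=0, X=1, Z=1, W=2) weight 1/450
  (Y=0, U=1, X=0, Z=0, W=0) weight 2/225
  (Y=0, U=1, X=0, Z=0, W=1) weight 2/225
  … 28 more
Group by X:
  weight(X=0) = 1/3
  weight(X=1) = 1/6
Total weight = 1/3 + 1/6 = 1/2
P(X=0 | obs) = 1/3 / 1/2 = 2/3
P(X=1 | obs) = 1/6 / 1/2 = 1/3

P(X = 0 | obs) = 2/3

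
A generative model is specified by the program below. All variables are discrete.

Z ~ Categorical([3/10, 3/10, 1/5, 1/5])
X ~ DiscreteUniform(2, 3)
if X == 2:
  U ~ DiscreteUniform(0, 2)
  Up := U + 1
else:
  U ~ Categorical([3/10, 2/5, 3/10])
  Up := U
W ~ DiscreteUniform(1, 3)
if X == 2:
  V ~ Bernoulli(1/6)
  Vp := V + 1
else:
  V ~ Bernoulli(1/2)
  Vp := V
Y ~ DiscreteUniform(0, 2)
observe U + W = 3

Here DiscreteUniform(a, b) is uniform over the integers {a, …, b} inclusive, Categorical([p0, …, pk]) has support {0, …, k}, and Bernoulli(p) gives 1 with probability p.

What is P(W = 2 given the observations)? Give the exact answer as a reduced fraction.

Enumerate traces; 144 have nonzero weight after conditioning:
  (Z=0, X=2, U=0, W=3, V=0, Y=0) weight 1/216
  (Z=0, X=2, U=0, W=3, V=0, Y=1) weight 1/216
  (Z=0, X=2, U=0, W=3, V=0, Y=2) weight 1/216
  (Z=0, X=2, U=0, W=3, V=1, Y=0) weight 1/1080
  (Z=0, X=2, U=0, W=3, V=1, Y=1) weight 1/1080
  (Z=0, X=2, U=0, W=3, V=1, Y=2) weight 1/1080
  (Z=0, X=2, U=1, W=2, V=0, Y=0) weight 1/216
  (Z=0, X=2, U=1, W=2, V=0, Y=1) weight 1/216
  (Z=0, X=2, U=2, W=1, V=0, Y=0) weight 1/216
  … 135 more
Group by W:
  weight(W=1) = 19/180
  weight(W=2) = 11/90
  weight(W=3) = 19/180
Total weight = 19/180 + 11/90 + 19/180 = 1/3
P(W=1 | obs) = 19/180 / 1/3 = 19/60
P(W=2 | obs) = 11/90 / 1/3 = 11/30
P(W=3 | obs) = 19/180 / 1/3 = 19/60

P(W = 2 | obs) = 11/30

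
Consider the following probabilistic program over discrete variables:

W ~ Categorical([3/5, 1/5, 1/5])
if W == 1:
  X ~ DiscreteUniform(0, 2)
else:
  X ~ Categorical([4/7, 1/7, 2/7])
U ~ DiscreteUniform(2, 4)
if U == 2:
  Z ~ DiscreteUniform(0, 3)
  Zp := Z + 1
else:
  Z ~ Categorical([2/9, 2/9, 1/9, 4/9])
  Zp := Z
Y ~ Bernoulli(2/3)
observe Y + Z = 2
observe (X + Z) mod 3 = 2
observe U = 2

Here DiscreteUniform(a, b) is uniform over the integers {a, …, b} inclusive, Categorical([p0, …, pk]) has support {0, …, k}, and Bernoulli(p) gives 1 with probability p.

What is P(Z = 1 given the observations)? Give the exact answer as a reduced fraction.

Enumerate traces; 6 have nonzero weight after conditioning:
  (W=0, X=0, U=2, Z=2, Y=0) weight 1/105
  (W=0, X=1, U=2, Z=1, Y=1) weight 1/210
  (W=1, X=0, U=2, Z=2, Y=0) weight 1/540
  (W=1, X=1, U=2, Z=1, Y=1) weight 1/270
  (W=2, X=0, U=2, Z=2, Y=0) weight 1/315
  (W=2, X=1, U=2, Z=1, Y=1) weight 1/630
Group by Z:
  weight(Z=1) = 19/1890
  weight(Z=2) = 11/756
Total weight = 19/1890 + 11/756 = 31/1260
P(Z=1 | obs) = 19/1890 / 31/1260 = 38/93
P(Z=2 | obs) = 11/756 / 31/1260 = 55/93

P(Z = 1 | obs) = 38/93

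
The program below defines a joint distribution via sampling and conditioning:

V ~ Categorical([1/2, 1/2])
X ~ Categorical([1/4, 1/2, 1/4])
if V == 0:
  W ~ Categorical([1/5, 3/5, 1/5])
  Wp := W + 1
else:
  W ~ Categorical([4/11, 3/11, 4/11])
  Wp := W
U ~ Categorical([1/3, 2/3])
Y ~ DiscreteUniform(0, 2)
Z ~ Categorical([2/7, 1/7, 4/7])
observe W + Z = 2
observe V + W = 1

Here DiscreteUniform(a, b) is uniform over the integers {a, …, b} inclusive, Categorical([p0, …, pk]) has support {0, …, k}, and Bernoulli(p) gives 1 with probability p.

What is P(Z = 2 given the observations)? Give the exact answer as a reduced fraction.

Enumerate traces; 36 have nonzero weight after conditioning:
  (V=0, X=0, W=1, U=0, Y=0, Z=1) weight 1/840
  (V=0, X=0, W=1, U=0, Y=1, Z=1) weight 1/840
  (V=0, X=0, W=1, U=0, Y=2, Z=1) weight 1/840
  (V=0, X=0, W=1, U=1, Y=0, Z=1) weight 1/420
  (V=0, X=0, W=1, U=1, Y=1, Z=1) weight 1/420
  (V=0, X=0, W=1, U=1, Y=2, Z=1) weight 1/420
  (V=0, X=1, W=1, U=0, Y=0, Z=1) weight 1/420
  (V=0, X=1, W=1, U=0, Y=1, Z=1) weight 1/420
  (V=1, X=0, W=0, U=0, Y=0, Z=2) weight 2/693
  … 27 more
Group by Z:
  weight(Z=1) = 3/70
  weight(Z=2) = 8/77
Total weight = 3/70 + 8/77 = 113/770
P(Z=1 | obs) = 3/70 / 113/770 = 33/113
P(Z=2 | obs) = 8/77 / 113/770 = 80/113

P(Z = 2 | obs) = 80/113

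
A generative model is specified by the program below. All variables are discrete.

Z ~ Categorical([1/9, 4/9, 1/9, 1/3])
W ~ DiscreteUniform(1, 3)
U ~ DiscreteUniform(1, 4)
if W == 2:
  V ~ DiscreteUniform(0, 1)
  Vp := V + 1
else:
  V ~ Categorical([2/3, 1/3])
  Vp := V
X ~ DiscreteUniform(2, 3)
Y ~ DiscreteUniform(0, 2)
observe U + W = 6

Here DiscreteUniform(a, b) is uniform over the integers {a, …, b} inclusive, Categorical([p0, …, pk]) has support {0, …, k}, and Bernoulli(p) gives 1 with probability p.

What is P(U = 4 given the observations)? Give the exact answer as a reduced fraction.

Enumerate traces; 96 have nonzero weight after conditioning:
  (Z=0, W=2, U=4, V=0, X=2, Y=0) weight 1/1296
  (Z=0, W=2, U=4, V=0, X=2, Y=1) weight 1/1296
  (Z=0, W=2, U=4, V=0, X=2, Y=2) weight 1/1296
  (Z=0, W=2, U=4, V=0, X=3, Y=0) weight 1/1296
  (Z=0, W=2, U=4, V=0, X=3, Y=1) weight 1/1296
  (Z=0, W=2, U=4, V=0, X=3, Y=2) weight 1/1296
  (Z=0, W=2, U=4, V=1, X=2, Y=0) weight 1/1296
  (Z=0, W=2, U=4, V=1, X=2, Y=1) weight 1/1296
  (Z=0, W=3, U=3, V=0, X=2, Y=0) weight 1/972
  … 87 more
Group by U:
  weight(U=3) = 1/12
  weight(U=4) = 1/12
Total weight = 1/12 + 1/12 = 1/6
P(U=3 | obs) = 1/12 / 1/6 = 1/2
P(U=4 | obs) = 1/12 / 1/6 = 1/2

P(U = 4 | obs) = 1/2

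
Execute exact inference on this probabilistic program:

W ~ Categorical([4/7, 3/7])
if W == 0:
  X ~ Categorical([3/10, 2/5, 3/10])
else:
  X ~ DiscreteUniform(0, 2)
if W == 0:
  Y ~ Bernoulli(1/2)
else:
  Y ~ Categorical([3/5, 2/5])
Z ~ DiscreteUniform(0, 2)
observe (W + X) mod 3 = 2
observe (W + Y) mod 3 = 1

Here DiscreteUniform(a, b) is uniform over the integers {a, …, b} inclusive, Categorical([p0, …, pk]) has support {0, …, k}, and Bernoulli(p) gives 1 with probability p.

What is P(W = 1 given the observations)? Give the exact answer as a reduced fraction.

P(W = 1 | obs) = 1/2

Enumerate traces; 6 have nonzero weight after conditioning:
  (W=0, X=2, Y=1, Z=0) weight 1/35
  (W=0, X=2, Y=1, Z=1) weight 1/35
  (W=0, X=2, Y=1, Z=2) weight 1/35
  (W=1, X=1, Y=0, Z=0) weight 1/35
  (W=1, X=1, Y=0, Z=1) weight 1/35
  (W=1, X=1, Y=0, Z=2) weight 1/35
Group by W:
  weight(W=0) = 3/35
  weight(W=1) = 3/35
Total weight = 3/35 + 3/35 = 6/35
P(W=0 | obs) = 3/35 / 6/35 = 1/2
P(W=1 | obs) = 3/35 / 6/35 = 1/2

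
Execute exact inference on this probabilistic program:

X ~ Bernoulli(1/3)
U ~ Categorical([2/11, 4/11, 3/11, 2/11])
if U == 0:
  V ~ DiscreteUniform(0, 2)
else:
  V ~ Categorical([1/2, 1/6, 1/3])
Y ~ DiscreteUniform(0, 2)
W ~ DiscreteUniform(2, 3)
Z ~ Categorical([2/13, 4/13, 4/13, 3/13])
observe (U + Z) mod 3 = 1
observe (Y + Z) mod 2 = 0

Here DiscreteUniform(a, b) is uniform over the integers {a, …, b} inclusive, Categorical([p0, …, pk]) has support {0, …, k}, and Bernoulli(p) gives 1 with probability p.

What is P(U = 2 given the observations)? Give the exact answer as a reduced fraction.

P(U = 2 | obs) = 6/17

Enumerate traces; 84 have nonzero weight after conditioning:
  (X=0, U=0, V=0, Y=1, W=2, Z=1) weight 8/3861
  (X=0, U=0, V=0, Y=1, W=3, Z=1) weight 8/3861
  (X=0, U=0, V=1, Y=1, W=2, Z=1) weight 8/3861
  (X=0, U=0, V=1, Y=1, W=3, Z=1) weight 8/3861
  (X=0, U=0, V=2, Y=1, W=2, Z=1) weight 8/3861
  (X=0, U=0, V=2, Y=1, W=3, Z=1) weight 8/3861
  (X=0, U=1, V=0, Y=0, W=2, Z=0) weight 4/1287
  (X=0, U=1, V=0, Y=0, W=3, Z=0) weight 4/1287
  (X=0, U=2, V=0, Y=0, W=2, Z=2) weight 2/429
  (X=0, U=3, V=0, Y=1, W=2, Z=1) weight 4/1287
  … 74 more
Group by U:
  weight(U=0) = 8/429
  weight(U=1) = 28/429
  weight(U=2) = 8/143
  weight(U=3) = 8/429
Total weight = 8/429 + 28/429 + 8/143 + 8/429 = 68/429
P(U=0 | obs) = 8/429 / 68/429 = 2/17
P(U=1 | obs) = 28/429 / 68/429 = 7/17
P(U=2 | obs) = 8/143 / 68/429 = 6/17
P(U=3 | obs) = 8/429 / 68/429 = 2/17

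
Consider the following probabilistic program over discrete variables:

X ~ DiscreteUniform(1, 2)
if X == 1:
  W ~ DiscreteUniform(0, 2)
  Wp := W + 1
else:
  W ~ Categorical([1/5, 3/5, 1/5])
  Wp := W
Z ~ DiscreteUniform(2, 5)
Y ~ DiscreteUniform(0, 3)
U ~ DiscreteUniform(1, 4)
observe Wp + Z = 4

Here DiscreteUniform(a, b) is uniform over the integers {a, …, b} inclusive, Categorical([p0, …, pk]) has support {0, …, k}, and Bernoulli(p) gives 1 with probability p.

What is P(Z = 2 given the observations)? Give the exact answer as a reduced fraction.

Enumerate traces; 80 have nonzero weight after conditioning:
  (X=1, W=0, Z=3, Y=0, U=1) weight 1/384
  (X=1, W=0, Z=3, Y=0, U=2) weight 1/384
  (X=1, W=0, Z=3, Y=0, U=3) weight 1/384
  (X=1, W=0, Z=3, Y=0, U=4) weight 1/384
  (X=1, W=0, Z=3, Y=1, U=1) weight 1/384
  (X=1, W=0, Z=3, Y=1, U=2) weight 1/384
  (X=1, W=0, Z=3, Y=1, U=3) weight 1/384
  (X=1, W=0, Z=3, Y=1, U=4) weight 1/384
  (X=1, W=1, Z=2, Y=0, U=1) weight 1/384
  (X=2, W=0, Z=4, Y=0, U=1) weight 1/640
  … 70 more
Group by Z:
  weight(Z=2) = 1/15
  weight(Z=3) = 7/60
  weight(Z=4) = 1/40
Total weight = 1/15 + 7/60 + 1/40 = 5/24
P(Z=2 | obs) = 1/15 / 5/24 = 8/25
P(Z=3 | obs) = 7/60 / 5/24 = 14/25
P(Z=4 | obs) = 1/40 / 5/24 = 3/25

P(Z = 2 | obs) = 8/25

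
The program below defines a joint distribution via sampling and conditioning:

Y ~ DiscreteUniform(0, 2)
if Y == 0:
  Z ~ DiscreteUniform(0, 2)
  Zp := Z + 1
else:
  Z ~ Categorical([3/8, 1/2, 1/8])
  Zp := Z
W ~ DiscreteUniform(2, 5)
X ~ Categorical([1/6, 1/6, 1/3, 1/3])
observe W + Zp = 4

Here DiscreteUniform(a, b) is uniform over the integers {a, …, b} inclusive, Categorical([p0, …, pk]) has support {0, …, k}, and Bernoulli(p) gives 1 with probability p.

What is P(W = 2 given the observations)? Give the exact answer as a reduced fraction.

Enumerate traces; 32 have nonzero weight after conditioning:
  (Y=0, Z=0, W=3, X=0) weight 1/216
  (Y=0, Z=0, W=3, X=1) weight 1/216
  (Y=0, Z=0, W=3, X=2) weight 1/108
  (Y=0, Z=0, W=3, X=3) weight 1/108
  (Y=0, Z=1, W=2, X=0) weight 1/216
  (Y=0, Z=1, W=2, X=1) weight 1/216
  (Y=0, Z=1, W=2, X=2) weight 1/108
  (Y=0, Z=1, W=2, X=3) weight 1/108
  (Y=1, Z=0, W=4, X=0) weight 1/192
  … 23 more
Group by W:
  weight(W=2) = 7/144
  weight(W=3) = 1/9
  weight(W=4) = 1/16
Total weight = 7/144 + 1/9 + 1/16 = 2/9
P(W=2 | obs) = 7/144 / 2/9 = 7/32
P(W=3 | obs) = 1/9 / 2/9 = 1/2
P(W=4 | obs) = 1/16 / 2/9 = 9/32

P(W = 2 | obs) = 7/32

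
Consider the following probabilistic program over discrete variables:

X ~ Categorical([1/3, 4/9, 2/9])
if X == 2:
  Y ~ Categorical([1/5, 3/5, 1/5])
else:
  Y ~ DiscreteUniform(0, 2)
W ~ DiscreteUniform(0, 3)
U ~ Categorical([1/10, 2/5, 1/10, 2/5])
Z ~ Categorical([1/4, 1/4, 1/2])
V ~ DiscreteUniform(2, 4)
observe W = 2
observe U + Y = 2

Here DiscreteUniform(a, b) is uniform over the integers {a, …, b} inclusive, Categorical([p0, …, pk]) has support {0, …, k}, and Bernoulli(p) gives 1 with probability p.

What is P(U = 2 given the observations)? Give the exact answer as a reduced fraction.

Enumerate traces; 81 have nonzero weight after conditioning:
  (X=0, Y=0, W=2, U=2, Z=0, V=2) weight 1/4320
  (X=0, Y=0, W=2, U=2, Z=0, V=3) weight 1/4320
  (X=0, Y=0, W=2, U=2, Z=0, V=4) weight 1/4320
  (X=0, Y=0, W=2, U=2, Z=1, V=2) weight 1/4320
  (X=0, Y=0, W=2, U=2, Z=1, V=3) weight 1/4320
  (X=0, Y=0, W=2, U=2, Z=1, V=4) weight 1/4320
  (X=0, Y=0, W=2, U=2, Z=2, V=2) weight 1/2160
  (X=0, Y=0, W=2, U=2, Z=2, V=3) weight 1/2160
  (X=0, Y=1, W=2, U=1, Z=0, V=2) weight 1/1080
  (X=0, Y=2, W=2, U=0, Z=0, V=2) weight 1/4320
  … 71 more
Group by U:
  weight(U=0) = 41/5400
  weight(U=1) = 53/1350
  weight(U=2) = 41/5400
Total weight = 41/5400 + 53/1350 + 41/5400 = 49/900
P(U=0 | obs) = 41/5400 / 49/900 = 41/294
P(U=1 | obs) = 53/1350 / 49/900 = 106/147
P(U=2 | obs) = 41/5400 / 49/900 = 41/294

P(U = 2 | obs) = 41/294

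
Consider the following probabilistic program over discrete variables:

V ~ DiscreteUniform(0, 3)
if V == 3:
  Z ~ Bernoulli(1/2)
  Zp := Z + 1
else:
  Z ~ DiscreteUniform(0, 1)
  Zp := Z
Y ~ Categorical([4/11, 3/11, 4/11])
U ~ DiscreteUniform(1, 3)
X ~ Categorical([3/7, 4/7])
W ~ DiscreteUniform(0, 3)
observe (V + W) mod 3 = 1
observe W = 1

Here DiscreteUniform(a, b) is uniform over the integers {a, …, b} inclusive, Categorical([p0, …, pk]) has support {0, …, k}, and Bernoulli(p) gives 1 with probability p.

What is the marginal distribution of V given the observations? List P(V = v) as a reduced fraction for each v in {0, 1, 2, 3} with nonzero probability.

Enumerate traces; 72 have nonzero weight after conditioning:
  (V=0, Z=0, Y=0, U=1, X=0, W=1) weight 1/616
  (V=0, Z=0, Y=0, U=1, X=1, W=1) weight 1/462
  (V=0, Z=0, Y=0, U=2, X=0, W=1) weight 1/616
  (V=0, Z=0, Y=0, U=2, X=1, W=1) weight 1/462
  (V=0, Z=0, Y=0, U=3, X=0, W=1) weight 1/616
  (V=0, Z=0, Y=0, U=3, X=1, W=1) weight 1/462
  (V=0, Z=0, Y=1, U=1, X=0, W=1) weight 3/2464
  (V=0, Z=0, Y=1, U=1, X=1, W=1) weight 1/616
  (V=3, Z=0, Y=0, U=1, X=0, W=1) weight 1/616
  … 63 more
Group by V:
  weight(V=0) = 1/16
  weight(V=3) = 1/16
Total weight = 1/16 + 1/16 = 1/8
P(V=0 | obs) = 1/16 / 1/8 = 1/2
P(V=3 | obs) = 1/16 / 1/8 = 1/2

P(V=0) = 1/2, P(V=3) = 1/2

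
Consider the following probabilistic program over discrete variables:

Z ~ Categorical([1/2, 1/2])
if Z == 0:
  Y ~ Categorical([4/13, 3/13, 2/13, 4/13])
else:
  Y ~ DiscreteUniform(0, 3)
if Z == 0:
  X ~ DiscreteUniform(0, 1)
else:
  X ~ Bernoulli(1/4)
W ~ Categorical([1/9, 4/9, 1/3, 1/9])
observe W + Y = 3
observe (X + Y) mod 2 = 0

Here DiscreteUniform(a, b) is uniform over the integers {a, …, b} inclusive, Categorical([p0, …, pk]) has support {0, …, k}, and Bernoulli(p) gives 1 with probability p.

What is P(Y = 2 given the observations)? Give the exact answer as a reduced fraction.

Enumerate traces; 8 have nonzero weight after conditioning:
  (Z=0, Y=0, X=0, W=3) weight 1/117
  (Z=0, Y=1, X=1, W=2) weight 1/52
  (Z=0, Y=2, X=0, W=1) weight 2/117
  (Z=0, Y=3, X=1, W=0) weight 1/117
  (Z=1, Y=0, X=0, W=3) weight 1/96
  (Z=1, Y=1, X=1, W=2) weight 1/96
  (Z=1, Y=2, X=0, W=1) weight 1/24
  (Z=1, Y=3, X=1, W=0) weight 1/288
Group by Y:
  weight(Y=0) = 71/3744
  weight(Y=1) = 37/1248
  weight(Y=2) = 55/936
  weight(Y=3) = 5/416
Total weight = 71/3744 + 37/1248 + 55/936 + 5/416 = 149/1248
P(Y=0 | obs) = 71/3744 / 149/1248 = 71/447
P(Y=1 | obs) = 37/1248 / 149/1248 = 37/149
P(Y=2 | obs) = 55/936 / 149/1248 = 220/447
P(Y=3 | obs) = 5/416 / 149/1248 = 15/149

P(Y = 2 | obs) = 220/447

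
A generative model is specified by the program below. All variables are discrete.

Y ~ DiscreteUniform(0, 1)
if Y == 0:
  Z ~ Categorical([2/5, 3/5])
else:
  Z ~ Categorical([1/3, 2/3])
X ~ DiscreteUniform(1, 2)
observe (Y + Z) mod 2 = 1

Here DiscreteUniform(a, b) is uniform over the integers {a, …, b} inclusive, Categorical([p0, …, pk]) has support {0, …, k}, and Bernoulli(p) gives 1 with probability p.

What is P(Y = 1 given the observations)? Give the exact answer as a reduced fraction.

P(Y = 1 | obs) = 5/14

Enumerate traces; 4 have nonzero weight after conditioning:
  (Y=0, Z=1, X=1) weight 3/20
  (Y=0, Z=1, X=2) weight 3/20
  (Y=1, Z=0, X=1) weight 1/12
  (Y=1, Z=0, X=2) weight 1/12
Group by Y:
  weight(Y=0) = 3/10
  weight(Y=1) = 1/6
Total weight = 3/10 + 1/6 = 7/15
P(Y=0 | obs) = 3/10 / 7/15 = 9/14
P(Y=1 | obs) = 1/6 / 7/15 = 5/14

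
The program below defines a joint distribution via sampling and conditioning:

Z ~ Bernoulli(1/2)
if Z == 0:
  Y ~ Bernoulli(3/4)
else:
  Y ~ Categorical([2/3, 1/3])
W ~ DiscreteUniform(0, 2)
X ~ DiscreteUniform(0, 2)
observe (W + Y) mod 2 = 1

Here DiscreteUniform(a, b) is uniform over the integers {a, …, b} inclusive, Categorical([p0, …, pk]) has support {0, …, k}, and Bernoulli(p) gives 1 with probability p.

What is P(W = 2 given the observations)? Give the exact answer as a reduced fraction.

P(W = 2 | obs) = 13/37

Enumerate traces; 18 have nonzero weight after conditioning:
  (Z=0, Y=0, W=1, X=0) weight 1/72
  (Z=0, Y=0, W=1, X=1) weight 1/72
  (Z=0, Y=0, W=1, X=2) weight 1/72
  (Z=0, Y=1, W=0, X=0) weight 1/24
  (Z=0, Y=1, W=0, X=1) weight 1/24
  (Z=0, Y=1, W=0, X=2) weight 1/24
  (Z=0, Y=1, W=2, X=0) weight 1/24
  (Z=0, Y=1, W=2, X=1) weight 1/24
  … 10 more
Group by W:
  weight(W=0) = 13/72
  weight(W=1) = 11/72
  weight(W=2) = 13/72
Total weight = 13/72 + 11/72 + 13/72 = 37/72
P(W=0 | obs) = 13/72 / 37/72 = 13/37
P(W=1 | obs) = 11/72 / 37/72 = 11/37
P(W=2 | obs) = 13/72 / 37/72 = 13/37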